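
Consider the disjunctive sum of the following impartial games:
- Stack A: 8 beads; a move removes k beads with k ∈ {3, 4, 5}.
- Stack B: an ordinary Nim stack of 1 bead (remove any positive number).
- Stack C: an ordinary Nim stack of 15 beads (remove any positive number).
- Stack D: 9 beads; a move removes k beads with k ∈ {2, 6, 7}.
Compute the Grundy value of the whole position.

14

Build the Grundy sequence for stack A with g(k) = mex{g(k−s) : s ∈ {3, 4, 5}, s ≤ k}:
k:     0  1  2  3  4  5  6  7  8
g(k):  0  0  0  1  1  1  2  2  0
So g(8) = 0.
Stack B is a plain Nim stack of size 1, so its Grundy value is 1.
Stack C is a plain Nim stack of size 15, so its Grundy value is 15.
For stack D, compute g(0), g(1), … with moves {2, 6, 7}:
k:     0  1  2  3  4  5  6  7  8  9
g(k):  0  0  1  1  0  0  1  1  2  0
So g(9) = 0.
By the Sprague-Grundy theorem, the Grundy value of a sum of independent games is the XOR of the component values.
Combined value = 0 ⊕ 1 ⊕ 15 ⊕ 0 = 14.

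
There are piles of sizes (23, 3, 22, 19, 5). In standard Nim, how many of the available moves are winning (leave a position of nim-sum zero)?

3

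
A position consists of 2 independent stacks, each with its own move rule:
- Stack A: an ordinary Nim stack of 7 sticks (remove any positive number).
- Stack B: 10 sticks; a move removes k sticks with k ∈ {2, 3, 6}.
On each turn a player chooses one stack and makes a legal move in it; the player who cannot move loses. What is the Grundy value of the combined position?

Stack A is a plain Nim stack of size 7, so its Grundy value is 7.
Grundy values for stack B (subtraction set {2, 3, 6}):
g(0) = mex{} = 0
g(1) = mex{} = 0
g(2) = mex{0} = 1
g(3) = mex{0} = 1
g(4) = mex{0,1} = 2
g(5) = mex{1} = 0
g(6) = mex{0,1,2} = 3
g(7) = mex{0,2} = 1
g(8) = mex{0,1,3} = 2
g(9) = mex{1,3} = 0
g(10) = mex{1,2} = 0
So g(10) = 0.
The value of a disjunctive sum is the nim-sum of the parts.
Combined value = 7 XOR 0 = 7.

7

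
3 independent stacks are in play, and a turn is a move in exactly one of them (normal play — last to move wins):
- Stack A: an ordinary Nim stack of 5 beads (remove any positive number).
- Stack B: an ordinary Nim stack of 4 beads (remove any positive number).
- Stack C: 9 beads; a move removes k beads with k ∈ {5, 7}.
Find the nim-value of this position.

0

Stack A is a plain Nim stack of size 5, so its Grundy value is 5.
Stack B is a plain Nim stack of size 4, so its Grundy value is 4.
Build the Grundy sequence for stack C with g(k) = mex{g(k−s) : s ∈ {5, 7}, s ≤ k}:
k:     0  1  2  3  4  5  6  7  8  9
g(k):  0  0  0  0  0  1  1  1  1  1
So g(9) = 1.
By the Sprague-Grundy theorem, the Grundy value of a sum of independent games is the XOR of the component values.
Combined value = 5 ⊕ 4 ⊕ 1 = 0.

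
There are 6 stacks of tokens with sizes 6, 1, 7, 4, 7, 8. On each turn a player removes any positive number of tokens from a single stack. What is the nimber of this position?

Nim-sum: 6 XOR 1 XOR 7 XOR 4 XOR 7 XOR 8 = 11.

11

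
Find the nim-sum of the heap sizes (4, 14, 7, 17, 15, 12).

Nim-sum: 4 ^ 14 ^ 7 ^ 17 ^ 15 ^ 12 = 31.

31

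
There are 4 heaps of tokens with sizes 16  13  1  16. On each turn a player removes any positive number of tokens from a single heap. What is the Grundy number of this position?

12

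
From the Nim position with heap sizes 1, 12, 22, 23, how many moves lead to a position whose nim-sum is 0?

Nim-sum: 1 XOR 12 XOR 22 XOR 23 = 12.
The overall nim-sum is X = 12. A heap of size p has a winning move iff p XOR X < p (reduce it to p XOR X).
  1: 1 XOR 12 = 13 ≥ 1 — no move.
  12: 12 XOR 12 = 0 < 12 — winning move (to 0).
  22: 22 XOR 12 = 26 ≥ 22 — no move.
  23: 23 XOR 12 = 27 ≥ 23 — no move.
That gives 1 winning move.

1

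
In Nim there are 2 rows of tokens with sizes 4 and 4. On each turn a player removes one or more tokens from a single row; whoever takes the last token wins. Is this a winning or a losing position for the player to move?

Losing position

Write each in binary and XOR column by column:
  100  (4)
  100  (4)
  ---
  000  (0)
The nim-sum is 0, so this is a P-position: the player to move is in a losing position under optimal play.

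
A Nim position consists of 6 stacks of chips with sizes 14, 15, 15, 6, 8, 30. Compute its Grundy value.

Nim-sum: 14 ^ 15 ^ 15 ^ 6 ^ 8 ^ 30 = 30.

30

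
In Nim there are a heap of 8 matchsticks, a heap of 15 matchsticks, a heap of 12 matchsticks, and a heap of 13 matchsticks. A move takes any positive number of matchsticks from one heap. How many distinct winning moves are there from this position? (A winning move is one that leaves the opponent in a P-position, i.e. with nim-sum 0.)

In binary:
  1000  (8)
  1111  (15)
  1100  (12)
  1101  (13)
  ----
  0110  (6)
The overall nim-sum is X = 6. A heap of size p has a winning move iff p XOR X < p (reduce it to p XOR X).
  8: 8 XOR 6 = 14 ≥ 8 — no move.
  15: 15 XOR 6 = 9 < 15 — winning move (to 9).
  12: 12 XOR 6 = 10 < 12 — winning move (to 10).
  13: 13 XOR 6 = 11 < 13 — winning move (to 11).
That gives 3 winning moves.

3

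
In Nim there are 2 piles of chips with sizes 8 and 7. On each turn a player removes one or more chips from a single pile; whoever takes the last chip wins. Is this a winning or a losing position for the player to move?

Winning position

Compute the nim-sum pairwise:
8 ^ 7 = 15
The nim-sum is 15 ≠ 0, so this is an N-position: the player to move can win.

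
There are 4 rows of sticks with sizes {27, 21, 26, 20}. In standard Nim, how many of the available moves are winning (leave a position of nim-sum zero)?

Compute the nim-sum pairwise:
27 XOR 21 = 14
14 XOR 26 = 20
20 XOR 20 = 0
The nim-sum is already 0, so every move leaves a nonzero nim-sum — there are no winning moves.

0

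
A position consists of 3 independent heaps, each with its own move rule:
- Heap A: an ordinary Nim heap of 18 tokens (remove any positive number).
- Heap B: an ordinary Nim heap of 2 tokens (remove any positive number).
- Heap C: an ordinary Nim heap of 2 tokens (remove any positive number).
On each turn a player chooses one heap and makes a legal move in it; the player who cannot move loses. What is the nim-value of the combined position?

18

Heap A is a plain Nim heap of size 18, so its Grundy value is 18.
Heap B is a plain Nim heap of size 2, so its Grundy value is 2.
Heap C is a plain Nim heap of size 2, so its Grundy value is 2.
The value of a disjunctive sum is the nim-sum of the parts.
Combined value = 18 XOR 2 XOR 2 = 18.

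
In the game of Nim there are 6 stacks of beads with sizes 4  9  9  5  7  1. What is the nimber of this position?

7

Nim-sum: 4 ^ 9 ^ 9 ^ 5 ^ 7 ^ 1 = 7.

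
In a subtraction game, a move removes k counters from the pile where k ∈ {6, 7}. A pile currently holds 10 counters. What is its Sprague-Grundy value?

1

Compute g(0), g(1), … for moves {6, 7}:
g(0) = mex{} = 0
g(1) = mex{} = 0
g(2) = mex{} = 0
g(3) = mex{} = 0
g(4) = mex{} = 0
g(5) = mex{} = 0
g(6) = mex{0} = 1
g(7) = mex{0} = 1
g(8) = mex{0} = 1
g(9) = mex{0} = 1
g(10) = mex{0} = 1
So g(10) = 1.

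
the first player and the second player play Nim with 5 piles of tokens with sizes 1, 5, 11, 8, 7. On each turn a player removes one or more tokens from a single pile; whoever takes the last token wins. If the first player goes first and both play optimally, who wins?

Compute the nim-sum pairwise:
1 XOR 5 = 4
4 XOR 11 = 15
15 XOR 8 = 7
7 XOR 7 = 0
The nim-sum is 0, so this is a P-position: the player to move is in a losing position under optimal play; the first player is about to move from it and so loses — the second player wins.

the second player wins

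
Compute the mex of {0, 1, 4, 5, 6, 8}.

2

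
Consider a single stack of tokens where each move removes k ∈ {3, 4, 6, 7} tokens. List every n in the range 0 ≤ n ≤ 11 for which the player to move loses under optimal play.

0, 1, 2, 10, 11

Compute g(0), g(1), … for moves {3, 4, 6, 7}:
k:     0  1  2  3  4  5  6  7  8  9 10 11
g(k):  0  0  0  1  1  1  2  2  2  3  0  0
The P-positions (g = 0) in 0..11 are 0, 1, 2, 10, 11.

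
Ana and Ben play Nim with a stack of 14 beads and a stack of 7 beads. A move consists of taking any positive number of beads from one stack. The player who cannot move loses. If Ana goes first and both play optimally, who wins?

Ana wins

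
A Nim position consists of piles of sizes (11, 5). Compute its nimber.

14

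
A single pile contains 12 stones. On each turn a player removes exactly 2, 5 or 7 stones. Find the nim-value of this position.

Grundy values for subtraction set {2, 5, 7}:
g(0) = mex{} = 0
g(1) = mex{} = 0
g(2) = mex{0} = 1
g(3) = mex{0} = 1
g(4) = mex{1} = 0
g(5) = mex{0,1} = 2
g(6) = mex{0} = 1
g(7) = mex{0,1,2} = 3
g(8) = mex{0,1} = 2
g(9) = mex{0,1,3} = 2
g(10) = mex{1,2} = 0
g(11) = mex{0,1,2} = 3
g(12) = mex{0,2,3} = 1
So g(12) = 1.

1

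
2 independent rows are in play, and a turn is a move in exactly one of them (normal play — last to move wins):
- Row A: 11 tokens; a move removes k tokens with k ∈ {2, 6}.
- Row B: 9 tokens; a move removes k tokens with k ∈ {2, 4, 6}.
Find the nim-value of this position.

1

Grundy values for row A (subtraction set {2, 6}):
k:     0  1  2  3  4  5  6  7  8  9 10 11
g(k):  0  0  1  1  0  0  1  1  0  0  1  1
So g(11) = 1.
Build the Grundy sequence for row B with g(k) = mex{g(k−s) : s ∈ {2, 4, 6}, s ≤ k}:
k:     0  1  2  3  4  5  6  7  8  9
g(k):  0  0  1  1  2  2  3  3  0  0
So g(9) = 0.
By the Sprague-Grundy theorem, the Grundy value of a sum of independent games is the XOR of the component values.
Combined value = 1 ⊕ 0 = 1.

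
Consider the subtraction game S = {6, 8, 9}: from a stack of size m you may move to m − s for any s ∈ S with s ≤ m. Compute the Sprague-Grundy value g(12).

2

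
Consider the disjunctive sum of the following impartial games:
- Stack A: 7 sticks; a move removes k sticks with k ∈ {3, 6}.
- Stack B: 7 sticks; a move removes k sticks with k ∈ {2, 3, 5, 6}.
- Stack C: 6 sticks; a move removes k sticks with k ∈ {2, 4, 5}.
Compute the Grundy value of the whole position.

2

Build the Grundy sequence for stack A with g(k) = mex{g(k−s) : s ∈ {3, 6}, s ≤ k}:
k:     0  1  2  3  4  5  6  7
g(k):  0  0  0  1  1  1  2  2
So g(7) = 2.
For stack B, compute g(0), g(1), … with moves {2, 3, 5, 6}:
g(0) = mex{} = 0
g(1) = mex{} = 0
g(2) = mex{0} = 1
g(3) = mex{0} = 1
g(4) = mex{0,1} = 2
g(5) = mex{0,1} = 2
g(6) = mex{0,1,2} = 3
g(7) = mex{0,1,2} = 3
So g(7) = 3.
Grundy values for stack C (subtraction set {2, 4, 5}):
g(0) = mex{} = 0
g(1) = mex{} = 0
g(2) = mex{0} = 1
g(3) = mex{0} = 1
g(4) = mex{0,1} = 2
g(5) = mex{0,1} = 2
g(6) = mex{0,1,2} = 3
So g(6) = 3.
By the Sprague-Grundy theorem, the Grundy value of a sum of independent games is the XOR of the component values.
Combined value = 2 XOR 3 XOR 3 = 2.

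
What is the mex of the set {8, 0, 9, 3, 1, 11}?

2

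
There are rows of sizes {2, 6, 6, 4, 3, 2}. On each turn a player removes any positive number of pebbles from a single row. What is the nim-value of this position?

7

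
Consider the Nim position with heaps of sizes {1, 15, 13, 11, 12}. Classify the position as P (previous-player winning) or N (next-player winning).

N-position

Compute the nim-sum pairwise:
1 ^ 15 = 14
14 ^ 13 = 3
3 ^ 11 = 8
8 ^ 12 = 4
The nim-sum is 4 ≠ 0, so this is an N-position: the player to move can win.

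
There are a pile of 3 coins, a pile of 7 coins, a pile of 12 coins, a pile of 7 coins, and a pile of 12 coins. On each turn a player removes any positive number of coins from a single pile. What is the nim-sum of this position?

Nim-sum: 3 XOR 7 XOR 12 XOR 7 XOR 12 = 3.

3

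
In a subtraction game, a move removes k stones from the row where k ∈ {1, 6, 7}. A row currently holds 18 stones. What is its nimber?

2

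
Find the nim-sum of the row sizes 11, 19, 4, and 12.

16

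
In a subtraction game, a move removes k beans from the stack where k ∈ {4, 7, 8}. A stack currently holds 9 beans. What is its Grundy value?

2

Build the Grundy sequence with g(k) = mex{g(k−s) : s ∈ {4, 7, 8}, s ≤ k}:
k:     0  1  2  3  4  5  6  7  8  9
g(k):  0  0  0  0  1  1  1  1  2  2
So g(9) = 2.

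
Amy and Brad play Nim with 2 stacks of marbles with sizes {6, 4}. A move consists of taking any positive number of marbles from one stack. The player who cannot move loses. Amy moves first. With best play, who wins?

Amy wins

In binary:
  110  (6)
  100  (4)
  ---
  010  (2)
The nim-sum is 2 ≠ 0, so this is an N-position: the player to move can win; Amy has a winning move.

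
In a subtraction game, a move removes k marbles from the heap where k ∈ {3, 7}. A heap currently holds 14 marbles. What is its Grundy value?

1

Grundy values for subtraction set {3, 7}:
g(0) = mex{} = 0
g(1) = mex{} = 0
g(2) = mex{} = 0
g(3) = mex{0} = 1
g(4) = mex{0} = 1
g(5) = mex{0} = 1
g(6) = mex{1} = 0
g(7) = mex{0,1} = 2
g(8) = mex{0,1} = 2
g(9) = mex{0} = 1
g(10) = mex{1,2} = 0
g(11) = mex{1,2} = 0
g(12) = mex{1} = 0
g(13) = mex{0} = 1
g(14) = mex{0,2} = 1
So g(14) = 1.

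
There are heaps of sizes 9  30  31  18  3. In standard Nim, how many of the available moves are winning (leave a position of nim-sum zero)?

Compute the nim-sum pairwise:
9 ^ 30 = 23
23 ^ 31 = 8
8 ^ 18 = 26
26 ^ 3 = 25
The overall nim-sum is X = 25. A heap of size p has a winning move iff p XOR X < p (reduce it to p XOR X).
  9: 9 XOR 25 = 16 ≥ 9 — no move.
  30: 30 XOR 25 = 7 < 30 — winning move (to 7).
  31: 31 XOR 25 = 6 < 31 — winning move (to 6).
  18: 18 XOR 25 = 11 < 18 — winning move (to 11).
  3: 3 XOR 25 = 26 ≥ 3 — no move.
That gives 3 winning moves.

3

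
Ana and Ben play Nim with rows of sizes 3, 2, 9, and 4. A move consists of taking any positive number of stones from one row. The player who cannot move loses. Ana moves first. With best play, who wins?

Ana wins

Compute the nim-sum pairwise:
3 ⊕ 2 = 1
1 ⊕ 9 = 8
8 ⊕ 4 = 12
The nim-sum is 12 ≠ 0, so this is an N-position: the player to move can win; Ana has a winning move.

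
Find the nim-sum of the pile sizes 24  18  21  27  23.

Compute the nim-sum pairwise:
24 ^ 18 = 10
10 ^ 21 = 31
31 ^ 27 = 4
4 ^ 23 = 19

19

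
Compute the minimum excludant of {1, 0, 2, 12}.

3

The values 0, 1, 2 are all present; 3 is the first non-negative integer missing from the set.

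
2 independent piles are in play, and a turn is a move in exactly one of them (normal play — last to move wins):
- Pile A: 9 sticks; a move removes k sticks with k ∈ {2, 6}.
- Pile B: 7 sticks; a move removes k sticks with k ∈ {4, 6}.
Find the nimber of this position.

1

For pile A, compute g(0), g(1), … with moves {2, 6}:
g(0) = mex{} = 0
g(1) = mex{} = 0
g(2) = mex{0} = 1
g(3) = mex{0} = 1
g(4) = mex{1} = 0
g(5) = mex{1} = 0
g(6) = mex{0} = 1
g(7) = mex{0} = 1
g(8) = mex{1} = 0
g(9) = mex{1} = 0
So g(9) = 0.
Build the Grundy sequence for pile B with g(k) = mex{g(k−s) : s ∈ {4, 6}, s ≤ k}:
g(0) = mex{} = 0
g(1) = mex{} = 0
g(2) = mex{} = 0
g(3) = mex{} = 0
g(4) = mex{0} = 1
g(5) = mex{0} = 1
g(6) = mex{0} = 1
g(7) = mex{0} = 1
So g(7) = 1.
By the Sprague-Grundy theorem, the Grundy value of a sum of independent games is the XOR of the component values.
Combined value = 0 XOR 1 = 1.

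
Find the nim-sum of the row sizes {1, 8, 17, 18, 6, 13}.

1

Nim-sum: 1 XOR 8 XOR 17 XOR 18 XOR 6 XOR 13 = 1.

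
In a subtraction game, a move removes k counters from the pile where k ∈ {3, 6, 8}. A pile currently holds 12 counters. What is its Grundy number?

Build the Grundy sequence with g(k) = mex{g(k−s) : s ∈ {3, 6, 8}, s ≤ k}:
k:     0  1  2  3  4  5  6  7  8  9 10 11 12
g(k):  0  0  0  1  1  1  2  2  2  3  3  0  0
So g(12) = 0.

0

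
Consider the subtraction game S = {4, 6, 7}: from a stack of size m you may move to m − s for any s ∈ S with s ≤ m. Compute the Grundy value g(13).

Build the Grundy sequence with g(k) = mex{g(k−s) : s ∈ {4, 6, 7}, s ≤ k}:
k:     0  1  2  3  4  5  6  7  8  9 10 11 12 13
g(k):  0  0  0  0  1  1  1  1  2  2  2  0  0  0
So g(13) = 0.

0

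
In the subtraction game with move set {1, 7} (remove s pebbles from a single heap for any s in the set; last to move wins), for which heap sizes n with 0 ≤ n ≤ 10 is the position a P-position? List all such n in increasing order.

0, 2, 4, 6, 8, 10

Compute g(0), g(1), … for moves {1, 7}:
g(0) = mex{} = 0
g(1) = mex{0} = 1
g(2) = mex{1} = 0
g(3) = mex{0} = 1
g(4) = mex{1} = 0
g(5) = mex{0} = 1
g(6) = mex{1} = 0
g(7) = mex{0} = 1
g(8) = mex{1} = 0
g(9) = mex{0} = 1
g(10) = mex{1} = 0
The P-positions (g = 0) in 0..10 are 0, 2, 4, 6, 8, 10.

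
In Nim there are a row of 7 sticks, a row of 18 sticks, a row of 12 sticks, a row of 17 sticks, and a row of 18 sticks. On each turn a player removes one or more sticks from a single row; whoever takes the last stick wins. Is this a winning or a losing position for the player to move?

Nim-sum: 7 XOR 18 XOR 12 XOR 17 XOR 18 = 26.
The nim-sum is 26 ≠ 0, so this is an N-position: the player to move can win.

Winning position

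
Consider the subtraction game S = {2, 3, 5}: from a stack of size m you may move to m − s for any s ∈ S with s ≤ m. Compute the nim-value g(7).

0

Build the Grundy sequence with g(k) = mex{g(k−s) : s ∈ {2, 3, 5}, s ≤ k}:
g(0) = mex{} = 0
g(1) = mex{} = 0
g(2) = mex{0} = 1
g(3) = mex{0} = 1
g(4) = mex{0,1} = 2
g(5) = mex{0,1} = 2
g(6) = mex{0,1,2} = 3
g(7) = mex{1,2} = 0
So g(7) = 0.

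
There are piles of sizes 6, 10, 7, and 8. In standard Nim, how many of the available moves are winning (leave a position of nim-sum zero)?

3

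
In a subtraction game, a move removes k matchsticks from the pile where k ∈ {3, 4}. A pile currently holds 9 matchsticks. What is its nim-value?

Build the Grundy sequence with g(k) = mex{g(k−s) : s ∈ {3, 4}, s ≤ k}:
k:     0  1  2  3  4  5  6  7  8  9
g(k):  0  0  0  1  1  1  2  0  0  0
So g(9) = 0.

0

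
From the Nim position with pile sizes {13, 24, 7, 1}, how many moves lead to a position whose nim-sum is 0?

1

Nim-sum: 13 XOR 24 XOR 7 XOR 1 = 19.
The overall nim-sum is X = 19. A pile of size p has a winning move iff p XOR X < p (reduce it to p XOR X).
  13: 13 XOR 19 = 30 ≥ 13 — no move.
  24: 24 XOR 19 = 11 < 24 — winning move (to 11).
  7: 7 XOR 19 = 20 ≥ 7 — no move.
  1: 1 XOR 19 = 18 ≥ 1 — no move.
That gives 1 winning move.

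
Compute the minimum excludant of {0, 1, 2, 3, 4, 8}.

5

The values 0, 1, 2, 3, 4 are all present; 5 is the first non-negative integer missing from the set.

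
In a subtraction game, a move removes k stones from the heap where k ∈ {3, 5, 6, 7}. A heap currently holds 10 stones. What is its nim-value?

Build the Grundy sequence with g(k) = mex{g(k−s) : s ∈ {3, 5, 6, 7}, s ≤ k}:
k:     0  1  2  3  4  5  6  7  8  9 10
g(k):  0  0  0  1  1  1  2  2  2  3  0
So g(10) = 0.

0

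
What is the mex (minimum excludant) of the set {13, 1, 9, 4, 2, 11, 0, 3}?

The values 0, 1, 2, 3, 4 are all present; 5 is the first non-negative integer missing from the set.

5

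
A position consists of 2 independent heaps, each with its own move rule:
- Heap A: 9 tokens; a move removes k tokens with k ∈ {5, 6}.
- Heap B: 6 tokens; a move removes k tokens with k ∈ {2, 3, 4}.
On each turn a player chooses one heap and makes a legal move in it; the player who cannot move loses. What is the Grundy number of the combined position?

For heap A, compute g(0), g(1), … with moves {5, 6}:
g(0) = mex{} = 0
g(1) = mex{} = 0
g(2) = mex{} = 0
g(3) = mex{} = 0
g(4) = mex{} = 0
g(5) = mex{0} = 1
g(6) = mex{0} = 1
g(7) = mex{0} = 1
g(8) = mex{0} = 1
g(9) = mex{0} = 1
So g(9) = 1.
For heap B, compute g(0), g(1), … with moves {2, 3, 4}:
g(0) = mex{} = 0
g(1) = mex{} = 0
g(2) = mex{0} = 1
g(3) = mex{0} = 1
g(4) = mex{0,1} = 2
g(5) = mex{0,1} = 2
g(6) = mex{1,2} = 0
So g(6) = 0.
The value of a disjunctive sum is the nim-sum of the parts.
Combined value = 1 XOR 0 = 1.

1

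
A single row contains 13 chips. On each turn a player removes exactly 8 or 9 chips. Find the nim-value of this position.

1

Compute g(0), g(1), … for moves {8, 9}:
g(0) = mex{} = 0
g(1) = mex{} = 0
g(2) = mex{} = 0
g(3) = mex{} = 0
g(4) = mex{} = 0
g(5) = mex{} = 0
g(6) = mex{} = 0
g(7) = mex{} = 0
g(8) = mex{0} = 1
g(9) = mex{0} = 1
g(10) = mex{0} = 1
g(11) = mex{0} = 1
g(12) = mex{0} = 1
g(13) = mex{0} = 1
So g(13) = 1.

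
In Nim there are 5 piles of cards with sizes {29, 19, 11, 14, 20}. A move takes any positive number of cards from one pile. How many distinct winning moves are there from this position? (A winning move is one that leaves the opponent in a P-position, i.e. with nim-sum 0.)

3

Compute the nim-sum pairwise:
29 XOR 19 = 14
14 XOR 11 = 5
5 XOR 14 = 11
11 XOR 20 = 31
The overall nim-sum is X = 31. A pile of size p has a winning move iff p XOR X < p (reduce it to p XOR X).
  29: 29 XOR 31 = 2 < 29 — winning move (to 2).
  19: 19 XOR 31 = 12 < 19 — winning move (to 12).
  11: 11 XOR 31 = 20 ≥ 11 — no move.
  14: 14 XOR 31 = 17 ≥ 14 — no move.
  20: 20 XOR 31 = 11 < 20 — winning move (to 11).
That gives 3 winning moves.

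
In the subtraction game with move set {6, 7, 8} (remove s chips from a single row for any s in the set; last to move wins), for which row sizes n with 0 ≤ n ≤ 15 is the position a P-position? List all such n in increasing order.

Grundy values for subtraction set {6, 7, 8}:
k:     0  1  2  3  4  5  6  7  8  9 10 11 12 13 14 15
g(k):  0  0  0  0  0  0  1  1  1  1  1  1  2  2  0  0
The P-positions (g = 0) in 0..15 are 0, 1, 2, 3, 4, 5, 14, 15.

0, 1, 2, 3, 4, 5, 14, 15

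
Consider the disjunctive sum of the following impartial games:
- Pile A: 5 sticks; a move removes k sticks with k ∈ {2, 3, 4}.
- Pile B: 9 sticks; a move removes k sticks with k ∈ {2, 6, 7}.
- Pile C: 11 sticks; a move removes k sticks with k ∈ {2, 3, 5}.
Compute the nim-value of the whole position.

Grundy values for pile A (subtraction set {2, 3, 4}):
g(0) = mex{} = 0
g(1) = mex{} = 0
g(2) = mex{0} = 1
g(3) = mex{0} = 1
g(4) = mex{0,1} = 2
g(5) = mex{0,1} = 2
So g(5) = 2.
For pile B, compute g(0), g(1), … with moves {2, 6, 7}:
k:     0  1  2  3  4  5  6  7  8  9
g(k):  0  0  1  1  0  0  1  1  2  0
So g(9) = 0.
For pile C, compute g(0), g(1), … with moves {2, 3, 5}:
g(0) = mex{} = 0
g(1) = mex{} = 0
g(2) = mex{0} = 1
g(3) = mex{0} = 1
g(4) = mex{0,1} = 2
g(5) = mex{0,1} = 2
g(6) = mex{0,1,2} = 3
g(7) = mex{1,2} = 0
g(8) = mex{1,2,3} = 0
g(9) = mex{0,2,3} = 1
g(10) = mex{0,2} = 1
g(11) = mex{0,1,3} = 2
So g(11) = 2.
The value of a disjunctive sum is the nim-sum of the parts.
Combined value = 2 XOR 0 XOR 2 = 0.

0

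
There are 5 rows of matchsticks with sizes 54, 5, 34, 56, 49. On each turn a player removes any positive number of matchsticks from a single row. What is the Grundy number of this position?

24

Nim-sum: 54 ^ 5 ^ 34 ^ 56 ^ 49 = 24.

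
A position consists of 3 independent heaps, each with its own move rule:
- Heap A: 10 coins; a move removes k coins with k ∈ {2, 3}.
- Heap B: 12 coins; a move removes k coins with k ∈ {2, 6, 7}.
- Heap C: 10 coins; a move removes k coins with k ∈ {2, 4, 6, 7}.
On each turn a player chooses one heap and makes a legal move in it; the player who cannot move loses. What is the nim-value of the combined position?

Build the Grundy sequence for heap A with g(k) = mex{g(k−s) : s ∈ {2, 3}, s ≤ k}:
k:     0  1  2  3  4  5  6  7  8  9 10
g(k):  0  0  1  1  2  0  0  1  1  2  0
So g(10) = 0.
Build the Grundy sequence for heap B with g(k) = mex{g(k−s) : s ∈ {2, 6, 7}, s ≤ k}:
k:     0  1  2  3  4  5  6  7  8  9 10 11 12
g(k):  0  0  1  1  0  0  1  1  2  0  3  1  2
So g(12) = 2.
Build the Grundy sequence for heap C with g(k) = mex{g(k−s) : s ∈ {2, 4, 6, 7}, s ≤ k}:
k:     0  1  2  3  4  5  6  7  8  9 10
g(k):  0  0  1  1  2  2  3  3  4  0  0
So g(10) = 0.
The value of a disjunctive sum is the nim-sum of the parts.
Combined value = 0 ⊕ 2 ⊕ 0 = 2.

2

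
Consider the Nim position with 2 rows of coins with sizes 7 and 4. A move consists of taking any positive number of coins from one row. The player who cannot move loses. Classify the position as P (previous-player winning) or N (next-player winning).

N-position

Nim-sum: 7 XOR 4 = 3.
The nim-sum is 3 ≠ 0, so this is an N-position: the player to move can win.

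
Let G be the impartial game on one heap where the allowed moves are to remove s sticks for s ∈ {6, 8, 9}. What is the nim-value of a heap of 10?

1

Grundy values for subtraction set {6, 8, 9}:
k:     0  1  2  3  4  5  6  7  8  9 10
g(k):  0  0  0  0  0  0  1  1  1  1  1
So g(10) = 1.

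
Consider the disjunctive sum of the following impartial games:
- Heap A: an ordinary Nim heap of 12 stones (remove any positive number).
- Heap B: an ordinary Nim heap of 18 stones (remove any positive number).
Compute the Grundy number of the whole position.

30

Heap A is a plain Nim heap of size 12, so its Grundy value is 12.
Heap B is a plain Nim heap of size 18, so its Grundy value is 18.
The value of a disjunctive sum is the nim-sum of the parts.
Combined value = 12 ⊕ 18 = 30.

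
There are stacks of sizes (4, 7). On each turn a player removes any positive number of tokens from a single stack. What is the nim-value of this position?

Write each in binary and XOR column by column:
  100  (4)
  111  (7)
  ---
  011  (3)

3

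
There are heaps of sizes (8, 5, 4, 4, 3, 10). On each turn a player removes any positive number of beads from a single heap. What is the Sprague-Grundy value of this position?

Compute the nim-sum pairwise:
8 ⊕ 5 = 13
13 ⊕ 4 = 9
9 ⊕ 4 = 13
13 ⊕ 3 = 14
14 ⊕ 10 = 4

4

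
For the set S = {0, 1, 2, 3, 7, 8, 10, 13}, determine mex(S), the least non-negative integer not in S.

The values 0, 1, 2, 3 are all present; 4 is the first non-negative integer missing from the set.

4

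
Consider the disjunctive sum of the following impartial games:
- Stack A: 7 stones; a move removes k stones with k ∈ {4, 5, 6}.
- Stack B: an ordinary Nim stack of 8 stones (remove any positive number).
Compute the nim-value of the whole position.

Build the Grundy sequence for stack A with g(k) = mex{g(k−s) : s ∈ {4, 5, 6}, s ≤ k}:
g(0) = mex{} = 0
g(1) = mex{} = 0
g(2) = mex{} = 0
g(3) = mex{} = 0
g(4) = mex{0} = 1
g(5) = mex{0} = 1
g(6) = mex{0} = 1
g(7) = mex{0} = 1
So g(7) = 1.
Stack B is a plain Nim stack of size 8, so its Grundy value is 8.
By the Sprague-Grundy theorem, the Grundy value of a sum of independent games is the XOR of the component values.
Combined value = 1 ⊕ 8 = 9.

9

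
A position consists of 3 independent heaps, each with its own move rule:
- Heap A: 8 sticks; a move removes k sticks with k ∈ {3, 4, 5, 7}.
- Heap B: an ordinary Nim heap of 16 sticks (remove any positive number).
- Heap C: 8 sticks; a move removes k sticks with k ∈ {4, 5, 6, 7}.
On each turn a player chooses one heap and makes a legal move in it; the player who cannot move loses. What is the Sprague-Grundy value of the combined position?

16

For heap A, compute g(0), g(1), … with moves {3, 4, 5, 7}:
g(0) = mex{} = 0
g(1) = mex{} = 0
g(2) = mex{} = 0
g(3) = mex{0} = 1
g(4) = mex{0} = 1
g(5) = mex{0} = 1
g(6) = mex{0,1} = 2
g(7) = mex{0,1} = 2
g(8) = mex{0,1} = 2
So g(8) = 2.
Heap B is a plain Nim heap of size 16, so its Grundy value is 16.
Grundy values for heap C (subtraction set {4, 5, 6, 7}):
k:     0  1  2  3  4  5  6  7  8
g(k):  0  0  0  0  1  1  1  1  2
So g(8) = 2.
The value of a disjunctive sum is the nim-sum of the parts.
Combined value = 2 XOR 16 XOR 2 = 16.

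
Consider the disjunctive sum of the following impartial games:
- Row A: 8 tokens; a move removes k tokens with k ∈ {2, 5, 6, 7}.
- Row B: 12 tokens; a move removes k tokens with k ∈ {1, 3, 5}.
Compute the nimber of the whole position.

2

For row A, compute g(0), g(1), … with moves {2, 5, 6, 7}:
k:     0  1  2  3  4  5  6  7  8
g(k):  0  0  1  1  0  2  1  3  2
So g(8) = 2.
For row B, compute g(0), g(1), … with moves {1, 3, 5}:
g(0) = mex{} = 0
g(1) = mex{0} = 1
g(2) = mex{1} = 0
g(3) = mex{0} = 1
g(4) = mex{1} = 0
g(5) = mex{0} = 1
g(6) = mex{1} = 0
g(7) = mex{0} = 1
g(8) = mex{1} = 0
g(9) = mex{0} = 1
g(10) = mex{1} = 0
g(11) = mex{0} = 1
g(12) = mex{1} = 0
So g(12) = 0.
The value of a disjunctive sum is the nim-sum of the parts.
Combined value = 2 XOR 0 = 2.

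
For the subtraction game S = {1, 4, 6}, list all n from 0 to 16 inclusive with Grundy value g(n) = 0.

Build the Grundy sequence with g(k) = mex{g(k−s) : s ∈ {1, 4, 6}, s ≤ k}:
k:     0  1  2  3  4  5  6  7  8  9 10 11 12 13 14 15 16
g(k):  0  1  0  1  2  0  1  0  1  2  0  1  0  1  2  0  1
The P-positions (g = 0) in 0..16 are 0, 2, 5, 7, 10, 12, 15.

0, 2, 5, 7, 10, 12, 15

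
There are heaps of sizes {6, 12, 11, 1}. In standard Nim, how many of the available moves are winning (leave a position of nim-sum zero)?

Write each in binary and XOR column by column:
  0110  (6)
  1100  (12)
  1011  (11)
  0001  (1)
  ----
  0000  (0)
The nim-sum is already 0, so every move leaves a nonzero nim-sum — there are no winning moves.

0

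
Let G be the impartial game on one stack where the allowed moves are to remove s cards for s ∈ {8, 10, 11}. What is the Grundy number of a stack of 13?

Build the Grundy sequence with g(k) = mex{g(k−s) : s ∈ {8, 10, 11}, s ≤ k}:
k:     0  1  2  3  4  5  6  7  8  9 10 11 12 13
g(k):  0  0  0  0  0  0  0  0  1  1  1  1  1  1
So g(13) = 1.

1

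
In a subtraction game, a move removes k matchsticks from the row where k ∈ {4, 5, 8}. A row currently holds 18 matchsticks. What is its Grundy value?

1

Compute g(0), g(1), … for moves {4, 5, 8}:
k:     0  1  2  3  4  5  6  7  8  9 10 11 12 13 14 15 16 17 18
g(k):  0  0  0  0  1  1  1  1  2  2  2  2  0  0  0  0  1  1  1
So g(18) = 1.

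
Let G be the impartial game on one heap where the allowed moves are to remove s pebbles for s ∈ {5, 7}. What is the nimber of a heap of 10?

Build the Grundy sequence with g(k) = mex{g(k−s) : s ∈ {5, 7}, s ≤ k}:
k:     0  1  2  3  4  5  6  7  8  9 10
g(k):  0  0  0  0  0  1  1  1  1  1  2
So g(10) = 2.

2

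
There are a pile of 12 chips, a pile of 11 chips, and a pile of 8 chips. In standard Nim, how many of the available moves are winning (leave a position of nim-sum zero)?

3

Bitwise XOR of the heap sizes:
  1100  (12)
  1011  (11)
  1000  (8)
  ----
  1111  (15)
The overall nim-sum is X = 15. A pile of size p has a winning move iff p XOR X < p (reduce it to p XOR X).
  12: 12 XOR 15 = 3 < 12 — winning move (to 3).
  11: 11 XOR 15 = 4 < 11 — winning move (to 4).
  8: 8 XOR 15 = 7 < 8 — winning move (to 7).
That gives 3 winning moves.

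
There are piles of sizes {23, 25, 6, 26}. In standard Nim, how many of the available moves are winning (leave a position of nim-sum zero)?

3

Write each in binary and XOR column by column:
  10111  (23)
  11001  (25)
  00110  (6)
  11010  (26)
  -----
  10010  (18)
The overall nim-sum is X = 18. A pile of size p has a winning move iff p XOR X < p (reduce it to p XOR X).
  23: 23 XOR 18 = 5 < 23 — winning move (to 5).
  25: 25 XOR 18 = 11 < 25 — winning move (to 11).
  6: 6 XOR 18 = 20 ≥ 6 — no move.
  26: 26 XOR 18 = 8 < 26 — winning move (to 8).
That gives 3 winning moves.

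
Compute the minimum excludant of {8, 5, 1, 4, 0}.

2

The values 0, 1 are all present; 2 is the first non-negative integer missing from the set.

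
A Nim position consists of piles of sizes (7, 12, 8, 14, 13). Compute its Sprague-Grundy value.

Nim-sum: 7 XOR 12 XOR 8 XOR 14 XOR 13 = 0.

0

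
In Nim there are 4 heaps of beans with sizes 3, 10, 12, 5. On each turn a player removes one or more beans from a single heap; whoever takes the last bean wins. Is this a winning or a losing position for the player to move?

Losing position

Compute the nim-sum pairwise:
3 ^ 10 = 9
9 ^ 12 = 5
5 ^ 5 = 0
The nim-sum is 0, so this is a P-position: the player to move is in a losing position under optimal play.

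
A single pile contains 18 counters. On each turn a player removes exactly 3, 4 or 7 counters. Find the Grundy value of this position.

2

Build the Grundy sequence with g(k) = mex{g(k−s) : s ∈ {3, 4, 7}, s ≤ k}:
k:     0  1  2  3  4  5  6  7  8  9 10 11 12 13 14 15 16 17 18
g(k):  0  0  0  1  1  1  2  2  2  3  0  0  0  1  1  1  2  2  2
So g(18) = 2.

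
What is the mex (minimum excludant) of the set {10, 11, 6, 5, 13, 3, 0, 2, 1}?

4

The values 0, 1, 2, 3 are all present; 4 is the first non-negative integer missing from the set.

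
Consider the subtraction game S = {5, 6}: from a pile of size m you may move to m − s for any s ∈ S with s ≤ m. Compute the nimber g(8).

1

Compute g(0), g(1), … for moves {5, 6}:
g(0) = mex{} = 0
g(1) = mex{} = 0
g(2) = mex{} = 0
g(3) = mex{} = 0
g(4) = mex{} = 0
g(5) = mex{0} = 1
g(6) = mex{0} = 1
g(7) = mex{0} = 1
g(8) = mex{0} = 1
So g(8) = 1.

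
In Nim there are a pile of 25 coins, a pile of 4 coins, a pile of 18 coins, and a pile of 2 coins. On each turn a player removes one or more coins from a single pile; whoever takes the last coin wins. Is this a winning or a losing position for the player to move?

Winning position

Compute the nim-sum pairwise:
25 XOR 4 = 29
29 XOR 18 = 15
15 XOR 2 = 13
The nim-sum is 13 ≠ 0, so this is an N-position: the player to move can win.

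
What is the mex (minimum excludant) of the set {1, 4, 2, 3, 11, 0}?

5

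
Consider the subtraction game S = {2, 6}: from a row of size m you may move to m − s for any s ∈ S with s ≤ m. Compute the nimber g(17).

0

Compute g(0), g(1), … for moves {2, 6}:
k:     0  1  2  3  4  5  6  7  8  9 10 11 12 13 14 15 16 17
g(k):  0  0  1  1  0  0  1  1  0  0  1  1  0  0  1  1  0  0
So g(17) = 0.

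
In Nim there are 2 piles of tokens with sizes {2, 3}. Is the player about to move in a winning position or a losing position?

Winning position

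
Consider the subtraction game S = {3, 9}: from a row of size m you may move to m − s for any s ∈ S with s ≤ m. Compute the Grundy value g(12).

0

Compute g(0), g(1), … for moves {3, 9}:
g(0) = mex{} = 0
g(1) = mex{} = 0
g(2) = mex{} = 0
g(3) = mex{0} = 1
g(4) = mex{0} = 1
g(5) = mex{0} = 1
g(6) = mex{1} = 0
g(7) = mex{1} = 0
g(8) = mex{1} = 0
g(9) = mex{0} = 1
g(10) = mex{0} = 1
g(11) = mex{0} = 1
g(12) = mex{1} = 0
So g(12) = 0.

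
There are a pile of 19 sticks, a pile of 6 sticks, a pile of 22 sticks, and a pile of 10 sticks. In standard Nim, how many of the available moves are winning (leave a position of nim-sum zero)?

Compute the nim-sum pairwise:
19 ^ 6 = 21
21 ^ 22 = 3
3 ^ 10 = 9
The overall nim-sum is X = 9. A pile of size p has a winning move iff p XOR X < p (reduce it to p XOR X).
  19: 19 XOR 9 = 26 ≥ 19 — no move.
  6: 6 XOR 9 = 15 ≥ 6 — no move.
  22: 22 XOR 9 = 31 ≥ 22 — no move.
  10: 10 XOR 9 = 3 < 10 — winning move (to 3).
That gives 1 winning move.

1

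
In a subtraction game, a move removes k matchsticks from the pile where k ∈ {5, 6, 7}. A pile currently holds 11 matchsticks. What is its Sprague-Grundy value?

2

Compute g(0), g(1), … for moves {5, 6, 7}:
g(0) = mex{} = 0
g(1) = mex{} = 0
g(2) = mex{} = 0
g(3) = mex{} = 0
g(4) = mex{} = 0
g(5) = mex{0} = 1
g(6) = mex{0} = 1
g(7) = mex{0} = 1
g(8) = mex{0} = 1
g(9) = mex{0} = 1
g(10) = mex{0,1} = 2
g(11) = mex{0,1} = 2
So g(11) = 2.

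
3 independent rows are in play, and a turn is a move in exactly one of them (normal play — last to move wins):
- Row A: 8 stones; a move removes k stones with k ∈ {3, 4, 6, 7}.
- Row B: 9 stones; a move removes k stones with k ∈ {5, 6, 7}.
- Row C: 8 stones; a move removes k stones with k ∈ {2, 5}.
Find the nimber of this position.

3

Build the Grundy sequence for row A with g(k) = mex{g(k−s) : s ∈ {3, 4, 6, 7}, s ≤ k}:
k:     0  1  2  3  4  5  6  7  8
g(k):  0  0  0  1  1  1  2  2  2
So g(8) = 2.
Build the Grundy sequence for row B with g(k) = mex{g(k−s) : s ∈ {5, 6, 7}, s ≤ k}:
g(0) = mex{} = 0
g(1) = mex{} = 0
g(2) = mex{} = 0
g(3) = mex{} = 0
g(4) = mex{} = 0
g(5) = mex{0} = 1
g(6) = mex{0} = 1
g(7) = mex{0} = 1
g(8) = mex{0} = 1
g(9) = mex{0} = 1
So g(9) = 1.
For row C, compute g(0), g(1), … with moves {2, 5}:
k:     0  1  2  3  4  5  6  7  8
g(k):  0  0  1  1  0  2  1  0  0
So g(8) = 0.
The value of a disjunctive sum is the nim-sum of the parts.
Combined value = 2 XOR 1 XOR 0 = 3.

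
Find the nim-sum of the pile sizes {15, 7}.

Compute the nim-sum pairwise:
15 ^ 7 = 8

8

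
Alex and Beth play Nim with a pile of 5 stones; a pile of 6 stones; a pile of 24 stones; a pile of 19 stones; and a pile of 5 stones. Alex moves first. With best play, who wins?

Alex wins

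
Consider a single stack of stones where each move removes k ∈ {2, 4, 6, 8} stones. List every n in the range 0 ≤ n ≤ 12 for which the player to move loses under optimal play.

0, 1, 10, 11

Grundy values for subtraction set {2, 4, 6, 8}:
g(0) = mex{} = 0
g(1) = mex{} = 0
g(2) = mex{0} = 1
g(3) = mex{0} = 1
g(4) = mex{0,1} = 2
g(5) = mex{0,1} = 2
g(6) = mex{0,1,2} = 3
g(7) = mex{0,1,2} = 3
g(8) = mex{0,1,2,3} = 4
g(9) = mex{0,1,2,3} = 4
g(10) = mex{1,2,3,4} = 0
g(11) = mex{1,2,3,4} = 0
g(12) = mex{0,2,3,4} = 1
The P-positions (g = 0) in 0..12 are 0, 1, 10, 11.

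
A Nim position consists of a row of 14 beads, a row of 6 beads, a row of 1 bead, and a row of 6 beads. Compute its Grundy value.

15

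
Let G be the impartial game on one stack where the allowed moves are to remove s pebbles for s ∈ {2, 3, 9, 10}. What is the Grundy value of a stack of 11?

3

Build the Grundy sequence with g(k) = mex{g(k−s) : s ∈ {2, 3, 9, 10}, s ≤ k}:
k:     0  1  2  3  4  5  6  7  8  9 10 11
g(k):  0  0  1  1  2  0  0  1  1  2  2  3
So g(11) = 3.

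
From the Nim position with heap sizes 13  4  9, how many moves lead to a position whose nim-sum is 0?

0

Nim-sum: 13 XOR 4 XOR 9 = 0.
The nim-sum is already 0, so every move leaves a nonzero nim-sum — there are no winning moves.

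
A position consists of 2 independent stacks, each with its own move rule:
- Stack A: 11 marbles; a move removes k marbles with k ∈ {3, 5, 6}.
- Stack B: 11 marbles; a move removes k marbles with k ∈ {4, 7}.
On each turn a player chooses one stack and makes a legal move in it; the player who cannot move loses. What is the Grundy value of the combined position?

0

Grundy values for stack A (subtraction set {3, 5, 6}):
k:     0  1  2  3  4  5  6  7  8  9 10 11
g(k):  0  0  0  1  1  1  2  2  2  0  0  0
So g(11) = 0.
Grundy values for stack B (subtraction set {4, 7}):
k:     0  1  2  3  4  5  6  7  8  9 10 11
g(k):  0  0  0  0  1  1  1  1  2  2  2  0
So g(11) = 0.
The value of a disjunctive sum is the nim-sum of the parts.
Combined value = 0 XOR 0 = 0.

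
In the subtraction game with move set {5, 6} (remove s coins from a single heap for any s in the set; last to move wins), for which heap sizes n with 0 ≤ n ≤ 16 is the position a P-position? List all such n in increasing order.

0, 1, 2, 3, 4, 11, 12, 13, 14, 15

Compute g(0), g(1), … for moves {5, 6}:
k:     0  1  2  3  4  5  6  7  8  9 10 11 12 13 14 15 16
g(k):  0  0  0  0  0  1  1  1  1  1  2  0  0  0  0  0  1
The P-positions (g = 0) in 0..16 are 0, 1, 2, 3, 4, 11, 12, 13, 14, 15.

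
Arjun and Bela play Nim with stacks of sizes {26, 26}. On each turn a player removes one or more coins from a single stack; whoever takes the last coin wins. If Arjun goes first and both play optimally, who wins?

Bela wins

Nim-sum: 26 ⊕ 26 = 0.
The nim-sum is 0, so this is a P-position: the player to move is in a losing position under optimal play; Arjun is about to move from it and so loses — Bela wins.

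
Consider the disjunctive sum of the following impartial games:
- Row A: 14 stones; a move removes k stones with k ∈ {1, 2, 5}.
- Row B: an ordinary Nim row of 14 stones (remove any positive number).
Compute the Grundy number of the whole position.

Grundy values for row A (subtraction set {1, 2, 5}):
k:     0  1  2  3  4  5  6  7  8  9 10 11 12 13 14
g(k):  0  1  2  0  1  2  0  1  2  0  1  2  0  1  2
So g(14) = 2.
Row B is a plain Nim row of size 14, so its Grundy value is 14.
The value of a disjunctive sum is the nim-sum of the parts.
Combined value = 2 ⊕ 14 = 12.

12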